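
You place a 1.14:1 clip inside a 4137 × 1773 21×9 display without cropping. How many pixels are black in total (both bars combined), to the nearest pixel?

3751278 pixels

Since 1.140 < 2.333, the clip is height-limited.
Content width = 1773 × 1.140 ≈ 2021.2200 px.
4137 − 2021.2200 = 2115.7800 px of bars.
That's 2115.7800 × 1773 ≈ 3751278 black pixels.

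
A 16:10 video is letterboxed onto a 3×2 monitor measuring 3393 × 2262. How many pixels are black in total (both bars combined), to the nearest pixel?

16:10 (1.600) > 3×2 (1.500), so the video fills the width.
Content height = 3393 × 10/16 ≈ 2120.6250 px.
2262 − 2120.6250 = 141.3750 px of bars.
That's 141.3750 × 3393 ≈ 479685 black pixels.

479685 pixels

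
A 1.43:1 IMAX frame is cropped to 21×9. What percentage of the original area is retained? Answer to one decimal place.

61.3%

Going from 1.43:1 IMAX to 21×9 means cutting height while keeping width.
Fraction kept = (1.430)/(2.333) ≈ 61.29%.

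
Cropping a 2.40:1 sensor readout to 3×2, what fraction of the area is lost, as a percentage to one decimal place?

37.5%

Going from 2.40:1 to 3×2 means cutting width while keeping height.
(1.500)/(2.400) ≈ 0.625 of the area survives, leaving 37.50% discarded.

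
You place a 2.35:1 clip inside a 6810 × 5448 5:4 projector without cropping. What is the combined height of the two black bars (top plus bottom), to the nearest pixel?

2.35:1 is wider than 5:4, so it spans the full width.
The clip is 6810 / 2.350 ≈ 2897.87 px tall.
Leftover height: 5448 − 2897.87 = 2550.13 px.

2550 px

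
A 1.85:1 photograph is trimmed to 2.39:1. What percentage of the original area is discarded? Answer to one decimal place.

The width stays; only height is cut (since 2.39:1 is wider than 1.85:1).
(1.850)/(2.390) ≈ 0.774 of the area survives, leaving 22.59% discarded.

22.6%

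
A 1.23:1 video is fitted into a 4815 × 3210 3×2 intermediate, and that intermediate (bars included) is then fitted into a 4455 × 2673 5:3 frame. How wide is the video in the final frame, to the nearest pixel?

First fit — 1.23:1 into 4815×3210 spans the height: 3948.30 × 3210.00.
Second fit — the 3×2 canvas into 4455×2673 spans the height: 4009.50 × 2673.00 (×0.8327 from 4815×3210).
The video scales with it: width 3948.30 × 0.8327 ≈ 3287.79.

3288 px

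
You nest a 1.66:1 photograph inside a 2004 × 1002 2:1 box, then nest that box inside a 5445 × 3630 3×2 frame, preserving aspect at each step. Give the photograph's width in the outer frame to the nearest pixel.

4519 px

Inside the 2004×1002 canvas the photograph is height-limited at 1663.32 × 1002.00.
Second fit — the 2:1 canvas into 5445×3630 spans the width: 5445.00 × 2722.50 (×2.7171 from 2004×1002).
The photograph scales with it: width 1663.32 × 2.7171 ≈ 4519.35.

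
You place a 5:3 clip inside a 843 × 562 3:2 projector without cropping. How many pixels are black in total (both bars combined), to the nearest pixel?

47377 pixels

5:3 is wider than 3:2, so it spans the full width.
The clip is 843 × 3/5 ≈ 505.8000 px tall.
562 − 505.8000 = 56.2000 px of bars.
That's 56.2000 × 843 ≈ 47377 black pixels.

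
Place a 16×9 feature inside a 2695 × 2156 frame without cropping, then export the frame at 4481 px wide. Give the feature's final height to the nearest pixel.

2521 px

Fitted into 2695×2156, the feature spans the width; its height is 2695 × 9/16 ≈ 1515.94 px.
Scaling 2695 → 4481 is ×1.6627, so the height becomes 1515.94 × 1.6627 ≈ 2520.56 px.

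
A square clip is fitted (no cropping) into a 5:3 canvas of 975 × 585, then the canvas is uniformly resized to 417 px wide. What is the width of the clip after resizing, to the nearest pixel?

Fitted into 975×585, the clip spans the height; its width is 585 × 1/1 ≈ 585.00 px.
Resizing to 417 px wide multiplies everything by 0.4277: 585.00 → 250.20 px.

250 px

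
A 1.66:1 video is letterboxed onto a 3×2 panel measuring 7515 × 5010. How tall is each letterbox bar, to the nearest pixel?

1.66:1 is wider than 3×2, so it spans the full width.
That makes the image 4527.11 px tall (7515 / 1.660).
5010 − 4527.11 = 482.89 px of bars (241.45 each).

241 px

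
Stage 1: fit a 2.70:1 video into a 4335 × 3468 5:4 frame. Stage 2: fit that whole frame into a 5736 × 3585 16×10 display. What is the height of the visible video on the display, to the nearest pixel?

1660 px

2.70:1 in 4335×3468: fills the width, so the video is 4335.00 × 1605.56.
5:4 in 5736×3585: fills the height, so the intermediate becomes 4481.25 × 3585.00 — a scale of ×1.0337.
The video scales with it: height 1605.56 × 1.0337 ≈ 1659.72.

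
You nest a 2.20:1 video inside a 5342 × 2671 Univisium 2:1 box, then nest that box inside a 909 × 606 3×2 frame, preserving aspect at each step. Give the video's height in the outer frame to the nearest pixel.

Inside the 5342×2671 canvas the video is width-limited at 5342.00 × 2428.18.
The Univisium 2:1 canvas is width-limited in 909×606, giving 909.00 × 454.50; scale factor 0.1702.
Applying the same ×0.1702: 2428.18 → 413.18.

413 px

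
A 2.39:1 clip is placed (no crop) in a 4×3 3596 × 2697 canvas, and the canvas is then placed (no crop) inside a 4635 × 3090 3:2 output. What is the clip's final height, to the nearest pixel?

Inside the 3596×2697 canvas the clip is width-limited at 3596.00 × 1504.60.
4×3 in 4635×3090: fills the height, so the intermediate becomes 4120.00 × 3090.00 — a scale of ×1.1457.
The clip scales with it: height 1504.60 × 1.1457 ≈ 1723.85.

1724 px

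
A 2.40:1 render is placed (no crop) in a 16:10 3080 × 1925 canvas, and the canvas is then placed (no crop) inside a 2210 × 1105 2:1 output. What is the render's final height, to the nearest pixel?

737 px

First fit — 2.40:1 into 3080×1925 spans the width: 3080.00 × 1283.33.
Second fit — the 16:10 canvas into 2210×1105 spans the height: 1768.00 × 1105.00 (×0.5740 from 3080×1925).
The render scales with it: height 1283.33 × 0.5740 ≈ 736.67.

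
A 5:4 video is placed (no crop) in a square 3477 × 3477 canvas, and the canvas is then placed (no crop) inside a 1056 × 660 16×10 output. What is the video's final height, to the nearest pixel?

528 px

5:4 in 3477×3477: fills the width, so the video is 3477.00 × 2781.60.
square in 1056×660: fills the height, so the intermediate becomes 660.00 × 660.00 — a scale of ×0.1898.
The video scales with it: height 2781.60 × 0.1898 ≈ 528.00.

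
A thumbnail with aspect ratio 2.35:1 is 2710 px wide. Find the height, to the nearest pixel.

Height = 2710 / 2.350 = 1153.19.

1153 px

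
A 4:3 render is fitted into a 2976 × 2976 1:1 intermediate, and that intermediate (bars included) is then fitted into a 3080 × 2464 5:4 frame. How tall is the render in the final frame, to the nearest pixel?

First fit — 4:3 into 2976×2976 spans the width: 2976.00 × 2232.00.
Second fit — the 1:1 canvas into 3080×2464 spans the height: 2464.00 × 2464.00 (×0.8280 from 2976×2976).
The render scales with it: height 2232.00 × 0.8280 ≈ 1848.00.

1848 px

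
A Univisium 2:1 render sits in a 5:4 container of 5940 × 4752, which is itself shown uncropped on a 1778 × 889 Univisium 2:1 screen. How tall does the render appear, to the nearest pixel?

First fit — Univisium 2:1 into 5940×4752 spans the width: 5940.00 × 2970.00.
The 5:4 canvas is height-limited in 1778×889, giving 1111.25 × 889.00; scale factor 0.1871.
The render scales with it: height 2970.00 × 0.1871 ≈ 555.62.

556 px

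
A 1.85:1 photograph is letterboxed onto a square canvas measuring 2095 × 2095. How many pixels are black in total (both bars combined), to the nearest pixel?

2016579 pixels

1.85:1 is wider than square, so it spans the full width.
That makes the image 1132.4324 px tall (2095 / 1.850).
2095 − 1132.4324 = 962.5676 px of bars.
Across the 2095-px span: 962.5676 × 2095 ≈ 2016579 px.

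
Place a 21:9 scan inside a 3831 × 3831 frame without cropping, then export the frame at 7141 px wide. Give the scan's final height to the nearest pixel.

3060 px

At 3831×3831 the scan is width-limited, so height = 3831 × 9/21 ≈ 1641.86 px.
The frame scales by 7141/3831 = 1.8640; 1641.86 × 1.8640 ≈ 3060.43 px.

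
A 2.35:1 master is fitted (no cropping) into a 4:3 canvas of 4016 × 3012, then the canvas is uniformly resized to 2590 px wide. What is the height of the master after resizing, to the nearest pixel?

1102 px

In the 4016×3012 frame the master fills the width: height = 4016 / 2.350 ≈ 1708.94 px.
The frame scales by 2590/4016 = 0.6449; 1708.94 × 0.6449 ≈ 1102.13 px.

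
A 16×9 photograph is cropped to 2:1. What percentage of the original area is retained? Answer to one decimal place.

88.9%

2:1 is wider than 16×9, so the crop keeps the full width and trims the height.
Fraction kept = (1.778)/(2.000) ≈ 88.89%.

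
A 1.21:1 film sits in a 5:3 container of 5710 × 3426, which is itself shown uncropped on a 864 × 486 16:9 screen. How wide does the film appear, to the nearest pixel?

Inside the 5710×3426 canvas the film is height-limited at 4145.46 × 3426.00.
The 5:3 canvas is height-limited in 864×486, giving 810.00 × 486.00; scale factor 0.1419.
So the film's width is 4145.46 × 0.1419 ≈ 588.06.

588 px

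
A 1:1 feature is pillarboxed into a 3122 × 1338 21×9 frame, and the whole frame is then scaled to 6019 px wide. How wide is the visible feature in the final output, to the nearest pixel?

2580 px

Fitted into 3122×1338, the feature spans the height; its width is 1338 × 1/1 ≈ 1338.00 px.
Resizing to 6019 px wide multiplies everything by 1.9279: 1338.00 → 2579.57 px.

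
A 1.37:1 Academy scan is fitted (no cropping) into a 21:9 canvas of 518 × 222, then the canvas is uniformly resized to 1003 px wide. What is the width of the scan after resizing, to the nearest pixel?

At 518×222 the scan is height-limited, so width = 222 × 1.370 ≈ 304.14 px.
The frame scales by 1003/518 = 1.9363; 304.14 × 1.9363 ≈ 588.90 px.

589 px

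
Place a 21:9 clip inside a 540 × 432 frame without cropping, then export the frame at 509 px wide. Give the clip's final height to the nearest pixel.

Fitted into 540×432, the clip spans the width; its height is 540 × 9/21 ≈ 231.43 px.
The frame scales by 509/540 = 0.9426; 231.43 × 0.9426 ≈ 218.14 px.

218 px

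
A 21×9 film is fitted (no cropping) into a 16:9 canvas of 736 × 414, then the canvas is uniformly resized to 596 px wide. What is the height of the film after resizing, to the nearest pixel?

Fitted into 736×414, the film spans the width; its height is 736 × 9/21 ≈ 315.43 px.
Scaling 736 → 596 is ×0.8098, so the height becomes 315.43 × 0.8098 ≈ 255.43 px.

255 px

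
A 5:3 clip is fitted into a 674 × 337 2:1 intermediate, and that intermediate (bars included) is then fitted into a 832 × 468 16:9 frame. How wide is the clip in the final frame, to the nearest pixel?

5:3 in 674×337: fills the height, so the clip is 561.67 × 337.00.
The 2:1 canvas is width-limited in 832×468, giving 832.00 × 416.00; scale factor 1.2344.
So the clip's width is 561.67 × 1.2344 ≈ 693.33.

693 px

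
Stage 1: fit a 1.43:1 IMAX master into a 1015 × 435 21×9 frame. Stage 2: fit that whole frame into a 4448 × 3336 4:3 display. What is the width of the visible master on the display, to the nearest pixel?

Inside the 1015×435 canvas the master is height-limited at 622.05 × 435.00.
Second fit — the 21×9 canvas into 4448×3336 spans the width: 4448.00 × 1906.29 (×4.3823 from 1015×435).
Applying the same ×4.3823: 622.05 → 2725.99.

2726 px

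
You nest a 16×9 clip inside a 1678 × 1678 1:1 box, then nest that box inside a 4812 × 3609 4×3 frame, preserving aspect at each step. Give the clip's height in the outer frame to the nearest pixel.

16×9 in 1678×1678: fills the width, so the clip is 1678.00 × 943.88.
Second fit — the 1:1 canvas into 4812×3609 spans the height: 3609.00 × 3609.00 (×2.1508 from 1678×1678).
So the clip's height is 943.88 × 2.1508 ≈ 2030.06.

2030 px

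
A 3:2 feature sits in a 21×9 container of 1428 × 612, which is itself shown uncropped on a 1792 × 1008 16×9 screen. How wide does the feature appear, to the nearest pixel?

First fit — 3:2 into 1428×612 spans the height: 918.00 × 612.00.
Second fit — the 21×9 canvas into 1792×1008 spans the width: 1792.00 × 768.00 (×1.2549 from 1428×612).
The feature scales with it: width 918.00 × 1.2549 ≈ 1152.00.

1152 px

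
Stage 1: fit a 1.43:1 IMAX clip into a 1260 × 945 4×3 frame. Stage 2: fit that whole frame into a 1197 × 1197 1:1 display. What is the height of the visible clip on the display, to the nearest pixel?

837 px

First fit — 1.43:1 IMAX into 1260×945 spans the width: 1260.00 × 881.12.
The 4×3 canvas is width-limited in 1197×1197, giving 1197.00 × 897.75; scale factor 0.9500.
Applying the same ×0.9500: 881.12 → 837.06.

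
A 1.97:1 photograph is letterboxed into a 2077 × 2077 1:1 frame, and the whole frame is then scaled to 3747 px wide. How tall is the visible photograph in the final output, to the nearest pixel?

1902 px

At 2077×2077 the photograph is width-limited, so height = 2077 / 1.970 ≈ 1054.31 px.
Resizing to 3747 px wide multiplies everything by 1.8040: 1054.31 → 1902.03 px.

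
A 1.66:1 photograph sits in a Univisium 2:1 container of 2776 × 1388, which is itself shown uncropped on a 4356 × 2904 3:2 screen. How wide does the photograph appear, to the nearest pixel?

Inside the 2776×1388 canvas the photograph is height-limited at 2304.08 × 1388.00.
The Univisium 2:1 canvas is width-limited in 4356×2904, giving 4356.00 × 2178.00; scale factor 1.5692.
Applying the same ×1.5692: 2304.08 → 3615.48.

3615 px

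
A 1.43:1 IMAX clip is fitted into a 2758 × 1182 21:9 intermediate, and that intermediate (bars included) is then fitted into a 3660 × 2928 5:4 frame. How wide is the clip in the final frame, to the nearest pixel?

2243 px

1.43:1 IMAX in 2758×1182: fills the height, so the clip is 1690.26 × 1182.00.
The 21:9 canvas is width-limited in 3660×2928, giving 3660.00 × 1568.57; scale factor 1.3270.
Applying the same ×1.3270: 1690.26 → 2243.06.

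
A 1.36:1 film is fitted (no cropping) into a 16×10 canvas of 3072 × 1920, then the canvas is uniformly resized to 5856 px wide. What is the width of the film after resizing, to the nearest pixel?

At 3072×1920 the film is height-limited, so width = 1920 × 1.360 ≈ 2611.20 px.
Resizing to 5856 px wide multiplies everything by 1.9062: 2611.20 → 4977.60 px.

4978 px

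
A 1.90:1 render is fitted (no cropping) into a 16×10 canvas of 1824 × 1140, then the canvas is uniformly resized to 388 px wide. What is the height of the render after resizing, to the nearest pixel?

204 px

At 1824×1140 the render is width-limited, so height = 1824 / 1.900 ≈ 960.00 px.
Resizing to 388 px wide multiplies everything by 0.2127: 960.00 → 204.21 px.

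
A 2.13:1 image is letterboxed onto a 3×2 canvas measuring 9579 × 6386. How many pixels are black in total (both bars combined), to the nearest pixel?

18092977 pixels

2.13:1 is wider than 3×2, so it spans the full width.
Content height = 9579 / 2.130 ≈ 4497.1831 px.
Black = 6386 − 4497.1831 = 1888.8169 px.
Bar area = 1888.8169 × 9579 ≈ 18092977 px.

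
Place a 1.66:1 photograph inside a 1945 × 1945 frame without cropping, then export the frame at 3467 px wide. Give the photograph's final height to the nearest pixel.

2089 px

In the 1945×1945 frame the photograph fills the width: height = 1945 / 1.660 ≈ 1171.69 px.
Resizing to 3467 px wide multiplies everything by 1.7825: 1171.69 → 2088.55 px.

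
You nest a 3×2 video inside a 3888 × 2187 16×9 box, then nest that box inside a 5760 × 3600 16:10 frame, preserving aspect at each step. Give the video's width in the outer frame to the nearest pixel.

4860 px

3×2 in 3888×2187: fills the height, so the video is 3280.50 × 2187.00.
Second fit — the 16×9 canvas into 5760×3600 spans the width: 5760.00 × 3240.00 (×1.4815 from 3888×2187).
So the video's width is 3280.50 × 1.4815 ≈ 4860.00.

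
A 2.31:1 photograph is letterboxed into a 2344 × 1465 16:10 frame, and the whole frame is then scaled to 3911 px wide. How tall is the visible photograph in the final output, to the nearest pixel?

Fitted into 2344×1465, the photograph spans the width; its height is 2344 / 2.310 ≈ 1014.72 px.
Scaling 2344 → 3911 is ×1.6685, so the height becomes 1014.72 × 1.6685 ≈ 1693.07 px.

1693 px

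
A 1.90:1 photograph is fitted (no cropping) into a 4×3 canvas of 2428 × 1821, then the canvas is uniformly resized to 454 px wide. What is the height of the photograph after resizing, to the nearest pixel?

239 px

At 2428×1821 the photograph is width-limited, so height = 2428 / 1.900 ≈ 1277.89 px.
Scaling 2428 → 454 is ×0.1870, so the height becomes 1277.89 × 0.1870 ≈ 238.95 px.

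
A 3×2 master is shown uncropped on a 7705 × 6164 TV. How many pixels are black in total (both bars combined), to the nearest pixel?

3×2 is wider than 5:4, so it spans the full width.
The master is 7705 × 2/3 ≈ 5136.6667 px tall.
6164 − 5136.6667 = 1027.3333 px of bars.
That's 1027.3333 × 7705 ≈ 7915603 black pixels.

7915603 pixels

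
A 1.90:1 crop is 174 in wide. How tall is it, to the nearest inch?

Height = 174 / 1.900 = 91.58.

92 in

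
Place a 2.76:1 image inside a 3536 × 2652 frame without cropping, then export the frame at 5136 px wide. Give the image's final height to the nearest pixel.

1861 px

Fitted into 3536×2652, the image spans the width; its height is 3536 / 2.760 ≈ 1281.16 px.
The frame scales by 5136/3536 = 1.4525; 1281.16 × 1.4525 ≈ 1860.87 px.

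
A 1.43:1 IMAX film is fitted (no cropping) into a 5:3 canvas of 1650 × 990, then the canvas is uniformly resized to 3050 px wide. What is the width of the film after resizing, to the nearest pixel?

2617 px

At 1650×990 the film is height-limited, so width = 990 × 1.430 ≈ 1415.70 px.
The frame scales by 3050/1650 = 1.8485; 1415.70 × 1.8485 ≈ 2616.90 px.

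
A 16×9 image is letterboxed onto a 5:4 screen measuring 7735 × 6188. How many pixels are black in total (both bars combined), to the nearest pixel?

14209678 pixels

16×9 (1.778) > 5:4 (1.250), so the image fills the width.
Content height = 7735 × 9/16 ≈ 4350.9375 px.
6188 − 4350.9375 = 1837.0625 px of bars.
Bar area = 1837.0625 × 7735 ≈ 14209678 px.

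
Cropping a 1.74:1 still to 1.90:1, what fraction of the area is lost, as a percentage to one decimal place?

8.4%

Going from 1.74:1 to 1.90:1 means cutting height while keeping width.
(1.740)/(1.900) ≈ 0.916 of the area survives, leaving 8.42% discarded.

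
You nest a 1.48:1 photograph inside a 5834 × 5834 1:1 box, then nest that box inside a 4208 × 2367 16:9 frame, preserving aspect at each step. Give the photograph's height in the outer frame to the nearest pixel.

1599 px

Inside the 5834×5834 canvas the photograph is width-limited at 5834.00 × 3941.89.
Second fit — the 1:1 canvas into 4208×2367 spans the height: 2367.00 × 2367.00 (×0.4057 from 5834×5834).
The photograph scales with it: height 3941.89 × 0.4057 ≈ 1599.32.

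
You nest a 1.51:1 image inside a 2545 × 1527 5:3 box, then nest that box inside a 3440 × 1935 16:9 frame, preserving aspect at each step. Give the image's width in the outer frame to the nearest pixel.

2922 px

First fit — 1.51:1 into 2545×1527 spans the height: 2305.77 × 1527.00.
5:3 in 3440×1935: fills the height, so the intermediate becomes 3225.00 × 1935.00 — a scale of ×1.2672.
So the image's width is 2305.77 × 1.2672 ≈ 2921.85.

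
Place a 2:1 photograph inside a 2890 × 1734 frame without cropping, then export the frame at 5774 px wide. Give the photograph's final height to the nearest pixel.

2887 px

In the 2890×1734 frame the photograph fills the width: height = 2890 × 1/2 ≈ 1445.00 px.
Resizing to 5774 px wide multiplies everything by 1.9979: 1445.00 → 2887.00 px.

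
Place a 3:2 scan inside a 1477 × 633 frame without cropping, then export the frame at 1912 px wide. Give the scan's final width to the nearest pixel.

1229 px

In the 1477×633 frame the scan fills the height: width = 633 × 3/2 ≈ 949.50 px.
Scaling 1477 → 1912 is ×1.2945, so the width becomes 949.50 × 1.2945 ≈ 1229.14 px.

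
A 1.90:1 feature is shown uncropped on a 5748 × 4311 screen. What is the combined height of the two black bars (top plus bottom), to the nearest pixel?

1286 px

Since 1.900 > 1.333, the feature is width-limited.
That makes the image 3025.26 px tall (5748 / 1.900).
Black = 4311 − 3025.26 = 1285.74 px.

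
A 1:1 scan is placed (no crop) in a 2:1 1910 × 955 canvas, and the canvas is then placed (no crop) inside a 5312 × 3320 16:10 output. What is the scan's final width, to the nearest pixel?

2656 px

1:1 in 1910×955: fills the height, so the scan is 955.00 × 955.00.
2:1 in 5312×3320: fills the width, so the intermediate becomes 5312.00 × 2656.00 — a scale of ×2.7812.
The scan scales with it: width 955.00 × 2.7812 ≈ 2656.00.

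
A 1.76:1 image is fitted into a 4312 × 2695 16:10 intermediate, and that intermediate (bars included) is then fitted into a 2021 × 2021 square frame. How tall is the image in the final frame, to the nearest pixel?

Inside the 4312×2695 canvas the image is width-limited at 4312.00 × 2450.00.
The 16:10 canvas is width-limited in 2021×2021, giving 2021.00 × 1263.12; scale factor 0.4687.
The image scales with it: height 2450.00 × 0.4687 ≈ 1148.30.

1148 px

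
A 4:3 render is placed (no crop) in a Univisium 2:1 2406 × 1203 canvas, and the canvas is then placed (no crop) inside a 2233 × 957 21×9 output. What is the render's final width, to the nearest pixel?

4:3 in 2406×1203: fills the height, so the render is 1604.00 × 1203.00.
The Univisium 2:1 canvas is height-limited in 2233×957, giving 1914.00 × 957.00; scale factor 0.7955.
So the render's width is 1604.00 × 0.7955 ≈ 1276.00.

1276 px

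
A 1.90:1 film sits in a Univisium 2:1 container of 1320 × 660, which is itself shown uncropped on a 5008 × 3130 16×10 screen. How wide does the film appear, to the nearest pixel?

4758 px

Inside the 1320×660 canvas the film is height-limited at 1254.00 × 660.00.
The Univisium 2:1 canvas is width-limited in 5008×3130, giving 5008.00 × 2504.00; scale factor 3.7939.
Applying the same ×3.7939: 1254.00 → 4757.60.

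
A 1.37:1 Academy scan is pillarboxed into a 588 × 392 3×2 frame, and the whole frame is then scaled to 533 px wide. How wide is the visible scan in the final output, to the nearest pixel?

In the 588×392 frame the scan fills the height: width = 392 × 1.370 ≈ 537.04 px.
The frame scales by 533/588 = 0.9065; 537.04 × 0.9065 ≈ 486.81 px.

487 px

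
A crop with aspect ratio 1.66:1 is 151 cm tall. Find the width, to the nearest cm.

251 cm

At 1.66:1, 151 × 1.660 ≈ 250.66.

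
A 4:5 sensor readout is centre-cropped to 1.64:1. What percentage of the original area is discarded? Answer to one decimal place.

Going from 4:5 to 1.64:1 means cutting height while keeping width.
Area ratio = (0.800)/(1.640) = 48.78%; the remaining 51.22% is cropped out.

51.2%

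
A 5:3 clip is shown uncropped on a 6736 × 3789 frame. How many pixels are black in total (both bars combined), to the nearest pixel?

1595169 pixels

5:3 is narrower than 16×9, so it spans the full height.
The clip is 3789 × 5/3 ≈ 6315.0000 px wide.
Leftover width: 6736 − 6315.0000 = 421.0000 px.
Across the 3789-px span: 421.0000 × 3789 ≈ 1595169 px.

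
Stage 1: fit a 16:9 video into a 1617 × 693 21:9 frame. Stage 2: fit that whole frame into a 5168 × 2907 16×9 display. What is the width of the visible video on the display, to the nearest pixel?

3938 px

Inside the 1617×693 canvas the video is height-limited at 1232.00 × 693.00.
Second fit — the 21:9 canvas into 5168×2907 spans the width: 5168.00 × 2214.86 (×3.1960 from 1617×693).
The video scales with it: width 1232.00 × 3.1960 ≈ 3937.52.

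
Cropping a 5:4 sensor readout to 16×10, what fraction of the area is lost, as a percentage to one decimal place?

21.9%

16×10 is wider than 5:4, so the crop keeps the full width and trims the height.
Area ratio = (1.250)/(1.600) = 78.12%; the remaining 21.88% is cropped out.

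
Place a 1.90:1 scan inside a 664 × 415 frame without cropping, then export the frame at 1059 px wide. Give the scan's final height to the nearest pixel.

Fitted into 664×415, the scan spans the width; its height is 664 / 1.900 ≈ 349.47 px.
Scaling 664 → 1059 is ×1.5949, so the height becomes 349.47 × 1.5949 ≈ 557.37 px.

557 px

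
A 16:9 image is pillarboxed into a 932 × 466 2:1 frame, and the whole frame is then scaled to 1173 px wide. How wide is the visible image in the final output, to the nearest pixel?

Fitted into 932×466, the image spans the height; its width is 466 × 16/9 ≈ 828.44 px.
Scaling 932 → 1173 is ×1.2586, so the width becomes 828.44 × 1.2586 ≈ 1042.67 px.

1043 px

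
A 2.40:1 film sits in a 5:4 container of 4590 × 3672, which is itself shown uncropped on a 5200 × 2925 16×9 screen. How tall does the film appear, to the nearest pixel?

First fit — 2.40:1 into 4590×3672 spans the width: 4590.00 × 1912.50.
Second fit — the 5:4 canvas into 5200×2925 spans the height: 3656.25 × 2925.00 (×0.7966 from 4590×3672).
Applying the same ×0.7966: 1912.50 → 1523.44.

1523 px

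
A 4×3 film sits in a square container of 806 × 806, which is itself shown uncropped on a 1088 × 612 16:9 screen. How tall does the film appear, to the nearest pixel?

First fit — 4×3 into 806×806 spans the width: 806.00 × 604.50.
square in 1088×612: fills the height, so the intermediate becomes 612.00 × 612.00 — a scale of ×0.7593.
The film scales with it: height 604.50 × 0.7593 ≈ 459.00.

459 px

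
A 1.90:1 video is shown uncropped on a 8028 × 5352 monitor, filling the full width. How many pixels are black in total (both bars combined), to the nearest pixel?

The video is 8028 / 1.900 ≈ 4225.2632 px tall.
5352 − 4225.2632 = 1126.7368 px of bars.
Bar area = 1126.7368 × 8028 ≈ 9045443 px.

9045443 pixels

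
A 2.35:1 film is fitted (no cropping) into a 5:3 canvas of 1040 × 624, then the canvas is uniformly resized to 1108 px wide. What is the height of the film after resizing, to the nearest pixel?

471 px

Fitted into 1040×624, the film spans the width; its height is 1040 / 2.350 ≈ 442.55 px.
Scaling 1040 → 1108 is ×1.0654, so the height becomes 442.55 × 1.0654 ≈ 471.49 px.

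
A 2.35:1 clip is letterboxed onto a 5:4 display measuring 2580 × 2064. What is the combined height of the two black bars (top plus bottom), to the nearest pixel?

966 px

2.35:1 (2.350) > 5:4 (1.250), so the clip fills the width.
The clip is 2580 / 2.350 ≈ 1097.87 px tall.
Black = 2064 − 1097.87 = 966.13 px.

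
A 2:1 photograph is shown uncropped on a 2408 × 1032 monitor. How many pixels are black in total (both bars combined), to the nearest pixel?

Since 2.000 < 2.333, the photograph is height-limited.
The photograph is 1032 × 2/1 ≈ 2064.0000 px wide.
Leftover width: 2408 − 2064.0000 = 344.0000 px.
That's 344.0000 × 1032 ≈ 355008 black pixels.

355008 pixels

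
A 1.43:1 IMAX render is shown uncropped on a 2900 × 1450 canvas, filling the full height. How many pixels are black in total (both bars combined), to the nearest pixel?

1198425 pixels

Content width = 1450 × 1.430 ≈ 2073.5000 px.
Black = 2900 − 2073.5000 = 826.5000 px.
That's 826.5000 × 1450 ≈ 1198425 black pixels.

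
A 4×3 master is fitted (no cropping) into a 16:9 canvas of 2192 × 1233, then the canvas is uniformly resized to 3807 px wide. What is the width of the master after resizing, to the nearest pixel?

In the 2192×1233 frame the master fills the height: width = 1233 × 4/3 ≈ 1644.00 px.
Resizing to 3807 px wide multiplies everything by 1.7368: 1644.00 → 2855.25 px.

2855 px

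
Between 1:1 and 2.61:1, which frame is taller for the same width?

1 and 2.61; 2.61 > 1. The smaller width-to-height ratio is the taller frame.

1:1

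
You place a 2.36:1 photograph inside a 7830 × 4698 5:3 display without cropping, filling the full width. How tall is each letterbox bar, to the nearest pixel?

690 px

That makes the image 3317.80 px tall (7830 / 2.360).
Black = 4698 − 3317.80 = 1380.20 px, or 690.10 per bar.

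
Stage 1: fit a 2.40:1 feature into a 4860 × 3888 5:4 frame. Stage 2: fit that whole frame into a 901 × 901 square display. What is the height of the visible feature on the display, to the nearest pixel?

2.40:1 in 4860×3888: fills the width, so the feature is 4860.00 × 2025.00.
The 5:4 canvas is width-limited in 901×901, giving 901.00 × 720.80; scale factor 0.1854.
The feature scales with it: height 2025.00 × 0.1854 ≈ 375.42.

375 px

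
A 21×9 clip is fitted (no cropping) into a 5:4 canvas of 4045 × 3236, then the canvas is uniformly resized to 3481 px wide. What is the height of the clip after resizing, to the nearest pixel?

At 4045×3236 the clip is width-limited, so height = 4045 × 9/21 ≈ 1733.57 px.
Scaling 4045 → 3481 is ×0.8606, so the height becomes 1733.57 × 0.8606 ≈ 1491.86 px.

1492 px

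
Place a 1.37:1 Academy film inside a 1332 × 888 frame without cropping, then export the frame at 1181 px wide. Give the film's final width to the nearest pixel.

1079 px

In the 1332×888 frame the film fills the height: width = 888 × 1.370 ≈ 1216.56 px.
Resizing to 1181 px wide multiplies everything by 0.8866: 1216.56 → 1078.65 px.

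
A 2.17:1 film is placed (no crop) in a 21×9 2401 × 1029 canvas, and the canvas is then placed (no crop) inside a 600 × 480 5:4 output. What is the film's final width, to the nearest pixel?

First fit — 2.17:1 into 2401×1029 spans the height: 2232.93 × 1029.00.
The 21×9 canvas is width-limited in 600×480, giving 600.00 × 257.14; scale factor 0.2499.
So the film's width is 2232.93 × 0.2499 ≈ 558.00.

558 px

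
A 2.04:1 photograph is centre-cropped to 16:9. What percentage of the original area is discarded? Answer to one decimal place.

Going from 2.04:1 to 16:9 means cutting width while keeping height.
(1.778)/(2.040) ≈ 0.871 of the area survives, leaving 12.85% discarded.

12.9%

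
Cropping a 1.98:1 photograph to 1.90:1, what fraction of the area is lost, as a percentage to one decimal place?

The height stays; only width is cut (since 1.90:1 is narrower than 1.98:1).
Fraction kept = (1.900)/(1.980) ≈ 95.96%, so 4.04% is lost.

4.0%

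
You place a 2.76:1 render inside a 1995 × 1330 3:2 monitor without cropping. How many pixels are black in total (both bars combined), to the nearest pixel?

2.76:1 (2.760) > 3:2 (1.500), so the render fills the width.
The render is 1995 / 2.760 ≈ 722.8261 px tall.
Leftover height: 1330 − 722.8261 = 607.1739 px.
Across the 1995-px span: 607.1739 × 1995 ≈ 1211312 px.

1211312 pixels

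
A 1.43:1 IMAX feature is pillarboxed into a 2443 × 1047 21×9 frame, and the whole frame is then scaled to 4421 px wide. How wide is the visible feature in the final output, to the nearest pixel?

At 2443×1047 the feature is height-limited, so width = 1047 × 1.430 ≈ 1497.21 px.
Scaling 2443 → 4421 is ×1.8097, so the width becomes 1497.21 × 1.8097 ≈ 2709.44 px.

2709 px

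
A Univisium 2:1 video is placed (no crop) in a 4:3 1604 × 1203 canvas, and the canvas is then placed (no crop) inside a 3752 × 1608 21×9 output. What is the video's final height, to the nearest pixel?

1072 px

First fit — Univisium 2:1 into 1604×1203 spans the width: 1604.00 × 802.00.
Second fit — the 4:3 canvas into 3752×1608 spans the height: 2144.00 × 1608.00 (×1.3367 from 1604×1203).
Applying the same ×1.3367: 802.00 → 1072.00.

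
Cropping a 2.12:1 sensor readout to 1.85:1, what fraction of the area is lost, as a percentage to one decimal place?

The height stays; only width is cut (since 1.85:1 is narrower than 2.12:1).
(1.850)/(2.120) ≈ 0.873 of the area survives, leaving 12.74% discarded.

12.7%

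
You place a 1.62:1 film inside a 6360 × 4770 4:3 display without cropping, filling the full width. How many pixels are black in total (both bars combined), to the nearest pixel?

Content height = 6360 / 1.620 ≈ 3925.9259 px.
4770 − 3925.9259 = 844.0741 px of bars.
Across the 6360-px span: 844.0741 × 6360 ≈ 5368311 px.

5368311 pixels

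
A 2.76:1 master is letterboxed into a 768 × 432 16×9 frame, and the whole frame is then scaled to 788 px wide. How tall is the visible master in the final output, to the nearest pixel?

In the 768×432 frame the master fills the width: height = 768 / 2.760 ≈ 278.26 px.
The frame scales by 788/768 = 1.0260; 278.26 × 1.0260 ≈ 285.51 px.

286 px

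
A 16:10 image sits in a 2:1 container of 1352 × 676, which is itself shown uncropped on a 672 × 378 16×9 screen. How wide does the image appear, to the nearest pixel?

538 px

Inside the 1352×676 canvas the image is height-limited at 1081.60 × 676.00.
2:1 in 672×378: fills the width, so the intermediate becomes 672.00 × 336.00 — a scale of ×0.4970.
So the image's width is 1081.60 × 0.4970 ≈ 537.60.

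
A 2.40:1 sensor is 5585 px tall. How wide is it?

13404 px

At 2.40:1, 5585 × 2.400 ≈ 13404.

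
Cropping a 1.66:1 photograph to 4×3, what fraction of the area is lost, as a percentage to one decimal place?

19.7%

Going from 1.66:1 to 4×3 means cutting width while keeping height.
Fraction kept = (1.333)/(1.660) ≈ 80.32%, so 19.68% is lost.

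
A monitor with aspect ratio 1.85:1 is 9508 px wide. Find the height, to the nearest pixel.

5139 px

Height = 9508 / 1.850 = 5139.46.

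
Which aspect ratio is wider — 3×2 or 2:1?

3×2 = 1.5 and 2; 2 > 1.5.

2:1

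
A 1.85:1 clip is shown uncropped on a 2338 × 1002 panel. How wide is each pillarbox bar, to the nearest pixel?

242 px

Since 1.850 < 2.333, the clip is height-limited.
That makes the image 1853.70 px wide (1002 × 1.850).
2338 − 1853.70 = 484.30 px of bars (242.15 each).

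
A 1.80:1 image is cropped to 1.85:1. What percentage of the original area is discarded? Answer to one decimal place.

2.7%

Going from 1.80:1 to 1.85:1 means cutting height while keeping width.
Fraction kept = (1.800)/(1.850) ≈ 97.30%, so 2.70% is lost.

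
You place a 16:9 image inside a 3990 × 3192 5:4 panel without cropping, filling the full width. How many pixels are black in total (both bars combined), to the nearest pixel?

The image is 3990 × 9/16 ≈ 2244.3750 px tall.
3192 − 2244.3750 = 947.6250 px of bars.
That's 947.6250 × 3990 ≈ 3781024 black pixels.

3781024 pixels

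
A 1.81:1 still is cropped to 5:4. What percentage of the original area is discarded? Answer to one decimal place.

30.9%

Going from 1.81:1 to 5:4 means cutting width while keeping height.
(1.250)/(1.810) ≈ 0.691 of the area survives, leaving 30.94% discarded.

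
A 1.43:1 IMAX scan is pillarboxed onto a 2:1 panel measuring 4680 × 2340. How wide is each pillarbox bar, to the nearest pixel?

667 px

Since 1.430 < 2.000, the scan is height-limited.
Content width = 2340 × 1.430 ≈ 3346.20 px.
4680 − 3346.20 = 1333.80 px of bars (666.90 each).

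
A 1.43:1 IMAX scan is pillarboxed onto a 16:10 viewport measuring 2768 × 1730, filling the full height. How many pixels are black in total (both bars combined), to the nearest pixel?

508793 pixels

Content width = 1730 × 1.430 ≈ 2473.9000 px.
2768 − 2473.9000 = 294.1000 px of bars.
Bar area = 294.1000 × 1730 ≈ 508793 px.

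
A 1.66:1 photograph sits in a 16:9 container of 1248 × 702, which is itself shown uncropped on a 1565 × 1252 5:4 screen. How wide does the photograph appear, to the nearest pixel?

1461 px

1.66:1 in 1248×702: fills the height, so the photograph is 1165.32 × 702.00.
16:9 in 1565×1252: fills the width, so the intermediate becomes 1565.00 × 880.31 — a scale of ×1.2540.
So the photograph's width is 1165.32 × 1.2540 ≈ 1461.32.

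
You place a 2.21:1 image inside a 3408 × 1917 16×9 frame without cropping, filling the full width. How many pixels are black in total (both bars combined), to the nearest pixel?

Content height = 3408 / 2.210 ≈ 1542.0814 px.
Black = 1917 − 1542.0814 = 374.9186 px.
Bar area = 374.9186 × 3408 ≈ 1277722 px.

1277722 pixels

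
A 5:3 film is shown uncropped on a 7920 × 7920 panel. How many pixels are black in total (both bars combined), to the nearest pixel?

25090560 pixels

5:3 is wider than square, so it spans the full width.
That makes the image 4752.0000 px tall (7920 × 3/5).
Leftover height: 7920 − 4752.0000 = 3168.0000 px.
That's 3168.0000 × 7920 ≈ 25090560 black pixels.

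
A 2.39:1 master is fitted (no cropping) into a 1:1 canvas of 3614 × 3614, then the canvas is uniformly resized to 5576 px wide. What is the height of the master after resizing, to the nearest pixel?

At 3614×3614 the master is width-limited, so height = 3614 / 2.390 ≈ 1512.13 px.
The frame scales by 5576/3614 = 1.5429; 1512.13 × 1.5429 ≈ 2333.05 px.

2333 px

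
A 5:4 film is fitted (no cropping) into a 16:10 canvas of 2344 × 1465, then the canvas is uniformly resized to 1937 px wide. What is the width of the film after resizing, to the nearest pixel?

1513 px

Fitted into 2344×1465, the film spans the height; its width is 1465 × 5/4 ≈ 1831.25 px.
Scaling 2344 → 1937 is ×0.8264, so the width becomes 1831.25 × 0.8264 ≈ 1513.28 px.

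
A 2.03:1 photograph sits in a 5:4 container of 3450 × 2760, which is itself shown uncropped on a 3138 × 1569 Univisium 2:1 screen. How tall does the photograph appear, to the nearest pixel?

2.03:1 in 3450×2760: fills the width, so the photograph is 3450.00 × 1699.51.
5:4 in 3138×1569: fills the height, so the intermediate becomes 1961.25 × 1569.00 — a scale of ×0.5685.
So the photograph's height is 1699.51 × 0.5685 ≈ 966.13.

966 px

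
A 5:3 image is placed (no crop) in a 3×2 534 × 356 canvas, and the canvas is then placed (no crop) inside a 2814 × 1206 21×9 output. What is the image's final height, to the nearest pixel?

First fit — 5:3 into 534×356 spans the width: 534.00 × 320.40.
Second fit — the 3×2 canvas into 2814×1206 spans the height: 1809.00 × 1206.00 (×3.3876 from 534×356).
So the image's height is 320.40 × 3.3876 ≈ 1085.40.

1085 px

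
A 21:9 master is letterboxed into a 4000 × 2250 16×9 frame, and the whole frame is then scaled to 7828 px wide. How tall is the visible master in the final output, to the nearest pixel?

3355 px

At 4000×2250 the master is width-limited, so height = 4000 × 9/21 ≈ 1714.29 px.
Scaling 4000 → 7828 is ×1.9570, so the height becomes 1714.29 × 1.9570 ≈ 3354.86 px.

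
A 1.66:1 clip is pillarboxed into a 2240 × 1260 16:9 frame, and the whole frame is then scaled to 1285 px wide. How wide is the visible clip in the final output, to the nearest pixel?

1200 px

At 2240×1260 the clip is height-limited, so width = 1260 × 1.660 ≈ 2091.60 px.
Resizing to 1285 px wide multiplies everything by 0.5737: 2091.60 → 1199.87 px.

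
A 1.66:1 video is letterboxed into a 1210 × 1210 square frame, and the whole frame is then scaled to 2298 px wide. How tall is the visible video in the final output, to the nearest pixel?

1384 px

At 1210×1210 the video is width-limited, so height = 1210 / 1.660 ≈ 728.92 px.
Resizing to 2298 px wide multiplies everything by 1.8992: 728.92 → 1384.34 px.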